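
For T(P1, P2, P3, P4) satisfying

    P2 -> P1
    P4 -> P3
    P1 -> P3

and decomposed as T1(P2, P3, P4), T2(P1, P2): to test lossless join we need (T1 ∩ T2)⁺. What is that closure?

T1 ∩ T2 = {P2}.
P2 → P1 applies, adding P1
P1 → P3 applies, adding P3
Closure: {P1, P2, P3}.

P1, P2, P3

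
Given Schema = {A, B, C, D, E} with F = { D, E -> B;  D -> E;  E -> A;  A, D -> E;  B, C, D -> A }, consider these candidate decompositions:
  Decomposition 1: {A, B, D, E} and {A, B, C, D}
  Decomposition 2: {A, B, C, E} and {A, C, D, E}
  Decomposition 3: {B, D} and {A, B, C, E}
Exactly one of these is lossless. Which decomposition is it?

Decomposition 1

Decomposition 1: common = {A, B, D}, closure = {A, B, D, E} → lossless.
Decomposition 2: common = {A, C, E}, closure = {A, C, E} → lossy.
Decomposition 3: common = {B}, closure = {B} → lossy.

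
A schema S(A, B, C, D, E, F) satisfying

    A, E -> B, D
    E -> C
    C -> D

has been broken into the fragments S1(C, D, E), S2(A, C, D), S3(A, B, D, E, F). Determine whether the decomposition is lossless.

Yes

Chase test. Columns are A, B, C, D, E, F; row i has aⱼ where attribute j ∈ Si, else bᵢⱼ.
Initial tableau (one row per fragment):
  row 1: b11 b12 a3 a4 a5 b16
  row 2: a1 b22 a3 a4 b25 b26
  row 3: a1 a2 b33 a4 a5 a6
Rows 1 and 3 agree on E; apply E→C and equate their C entries.
Row 3 is now all distinguished symbols — the join is lossless.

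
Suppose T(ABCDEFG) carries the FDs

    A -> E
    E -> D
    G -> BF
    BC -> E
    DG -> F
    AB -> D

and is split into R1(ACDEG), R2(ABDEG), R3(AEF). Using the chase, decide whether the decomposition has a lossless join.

No

Chase test. Columns are ABCDEFG; row i has aⱼ where attribute j ∈ Ri, else bᵢⱼ.
Initial tableau (one row per fragment):
  row 1: a1 b12 a3 a4 a5 b16 a7
  row 2: a1 a2 b23 a4 a5 b26 a7
  row 3: a1 b32 b33 b34 a5 a6 b37
Rows 1 and 3 agree on E; apply E→D and equate their D entries.
Rows 1 and 2 agree on G; apply G→BF and equate their BF entries.
No row becomes fully distinguished — the join is lossy.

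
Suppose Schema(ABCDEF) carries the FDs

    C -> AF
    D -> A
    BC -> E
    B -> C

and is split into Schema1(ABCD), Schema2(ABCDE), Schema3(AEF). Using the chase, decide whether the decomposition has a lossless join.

Chase test. Columns are ABCDEF; row i has aⱼ where attribute j ∈ Schemai, else bᵢⱼ.
Initial tableau (one row per fragment):
  row 1: a1 a2 a3 a4 b15 b16
  row 2: a1 a2 a3 a4 a5 b26
  row 3: a1 b32 b33 b34 a5 a6
Rows 1 and 2 agree on C; apply C→AF and equate their AF entries.
Rows 1 and 2 agree on BC; apply BC→E and equate their E entries.
No row becomes fully distinguished — the join is lossy.

No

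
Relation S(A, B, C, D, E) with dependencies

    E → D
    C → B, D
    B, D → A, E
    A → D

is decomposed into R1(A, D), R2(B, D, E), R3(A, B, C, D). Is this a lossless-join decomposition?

Yes

Chase test. Columns are A, B, C, D, E; row i has aⱼ where attribute j ∈ Ri, else bᵢⱼ.
Initial tableau (one row per fragment):
  row 1: a1 b12 b13 a4 b15
  row 2: b21 a2 b23 a4 a5
  row 3: a1 a2 a3 a4 b35
Rows 2 and 3 agree on B, D; apply B, D→A, E and equate their A, E entries.
Row 3 is now all distinguished symbols — the join is lossless.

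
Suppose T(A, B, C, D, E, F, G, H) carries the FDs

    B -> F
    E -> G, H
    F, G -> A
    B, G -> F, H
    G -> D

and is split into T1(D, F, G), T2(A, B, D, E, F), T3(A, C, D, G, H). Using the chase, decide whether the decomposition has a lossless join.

Chase test. Columns are A, B, C, D, E, F, G, H; row i has aⱼ where attribute j ∈ Ti, else bᵢⱼ.
Initial tableau (one row per fragment):
  row 1: b11 b12 b13 a4 b15 a6 a7 b18
  row 2: a1 a2 b23 a4 a5 a6 b27 b28
  row 3: a1 b32 a3 a4 b35 b36 a7 a8
No row becomes fully distinguished — the join is lossy.

No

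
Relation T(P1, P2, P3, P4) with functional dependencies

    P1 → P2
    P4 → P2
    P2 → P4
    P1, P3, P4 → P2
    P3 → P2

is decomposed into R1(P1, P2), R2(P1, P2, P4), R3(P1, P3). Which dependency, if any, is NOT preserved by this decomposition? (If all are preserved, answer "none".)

Check P3 → P2: no single fragment contains all of {P2, P3}, and the restricted closure of {P3} across the fragments never reaches {P2}.
P1 → P2 is preserved.
P4 → P2 is preserved.
P2 → P4 is preserved.
P1, P3, P4 → P2 is preserved.

P3 → P2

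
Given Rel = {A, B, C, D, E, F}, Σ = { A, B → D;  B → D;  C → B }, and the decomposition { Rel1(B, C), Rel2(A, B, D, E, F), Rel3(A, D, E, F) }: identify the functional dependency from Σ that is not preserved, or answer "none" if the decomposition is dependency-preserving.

A, B → D lies within Rel2.
B → D lies within Rel2.
C → B lies within Rel1.
Every dependency is enforceable on the fragments, so the decomposition is dependency-preserving.

none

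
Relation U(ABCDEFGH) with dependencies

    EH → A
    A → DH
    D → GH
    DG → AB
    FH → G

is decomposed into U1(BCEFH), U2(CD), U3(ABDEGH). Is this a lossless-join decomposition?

Chase test. Columns are ABCDEFGH; row i has aⱼ where attribute j ∈ Ui, else bᵢⱼ.
Initial tableau (one row per fragment):
  row 1: b11 a2 a3 b14 a5 a6 b17 a8
  row 2: b21 b22 a3 a4 b25 b26 b27 b28
  row 3: a1 a2 b33 a4 a5 b36 a7 a8
Rows 1 and 3 agree on EH; apply EH→A and equate their A entries.
Rows 1 and 3 agree on A; apply A→DH and equate their DH entries.
Rows 1 and 2 agree on D; apply D→GH and equate their GH entries.
Rows 1 and 3 agree on D; apply D→GH and equate their GH entries.
Rows 1 and 2 agree on DG; apply DG→AB and equate their AB entries.
Row 1 is now all distinguished symbols — the join is lossless.

Yes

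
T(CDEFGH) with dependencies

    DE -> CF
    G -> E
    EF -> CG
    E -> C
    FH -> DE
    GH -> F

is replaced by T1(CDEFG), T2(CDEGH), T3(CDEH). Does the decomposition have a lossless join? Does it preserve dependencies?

Lossless test (chase): Rows 1 and 2 agree on DE; apply DE→CF and equate their CF entries. Rows 1 and 3 agree on DE; apply DE→CF and equate their CF entries. Rows 1 and 3 agree on EF; apply EF→CG and equate their CG entries. Row 2 is now all distinguished symbols — the join is lossless.
Dependency preservation: the restricted closure of {FH} across the fragments never reaches {DE}, so FH → DE cannot be enforced without a join — not preserved.

lossless but not dependency-preserving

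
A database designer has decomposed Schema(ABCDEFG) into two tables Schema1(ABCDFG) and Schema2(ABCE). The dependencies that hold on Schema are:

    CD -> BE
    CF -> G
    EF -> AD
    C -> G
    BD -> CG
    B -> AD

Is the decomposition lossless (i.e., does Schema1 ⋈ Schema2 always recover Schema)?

Common attributes: Schema1 ∩ Schema2 = {ABC}.
Closure of {ABC}: C → G applies, adding G; B → AD applies, adding D; CD → BE applies, adding E. So (ABC)⁺ = {ABCDEG}.
This closure contains every attribute of Schema2, so Schema1 ∩ Schema2 → Schema2. The join is lossless.

Yes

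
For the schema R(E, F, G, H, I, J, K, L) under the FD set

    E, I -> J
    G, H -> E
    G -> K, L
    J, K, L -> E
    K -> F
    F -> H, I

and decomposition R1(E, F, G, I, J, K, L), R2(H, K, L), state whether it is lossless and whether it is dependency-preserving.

Lossless test: (K, L)⁺ = {F, H, I, K, L}, which contains all of one fragment — lossless.
Dependency preservation: the restricted closure of {F} across the fragments never reaches {H, I}, so F → H, I cannot be enforced without a join — not preserved.

lossless but not dependency-preserving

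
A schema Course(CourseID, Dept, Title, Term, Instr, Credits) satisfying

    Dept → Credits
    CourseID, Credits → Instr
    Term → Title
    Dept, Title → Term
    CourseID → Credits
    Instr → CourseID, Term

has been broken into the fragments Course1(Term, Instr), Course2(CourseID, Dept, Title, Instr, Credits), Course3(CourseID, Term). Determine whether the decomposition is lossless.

Yes

Chase test. Columns are CourseID, Dept, Title, Term, Instr, Credits; row i has aⱼ where attribute j ∈ Coursei, else bᵢⱼ.
Initial tableau (one row per fragment):
  row 1: b11 b12 b13 a4 a5 b16
  row 2: a1 a2 a3 b24 a5 a6
  row 3: a1 b32 b33 a4 b35 b36
Rows 1 and 3 agree on Term; apply Term→Title and equate their Title entries.
Rows 2 and 3 agree on CourseID; apply CourseID→Credits and equate their Credits entries.
Rows 1 and 2 agree on Instr; apply Instr→CourseID, Term and equate their CourseID, Term entries.
Rows 2 and 3 agree on CourseID, Credits; apply CourseID, Credits→Instr and equate their Instr entries.
Rows 1 and 2 agree on Term; apply Term→Title and equate their Title entries.
Rows 1 and 2 agree on CourseID; apply CourseID→Credits and equate their Credits entries.
Row 2 is now all distinguished symbols — the join is lossless.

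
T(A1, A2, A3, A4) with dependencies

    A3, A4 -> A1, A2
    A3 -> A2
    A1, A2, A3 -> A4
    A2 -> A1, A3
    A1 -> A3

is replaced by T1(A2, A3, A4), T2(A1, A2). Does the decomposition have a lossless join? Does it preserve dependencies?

lossless and dependency-preserving

Lossless test: (A2)⁺ = {A1, A2, A3, A4}, which contains all of one fragment — lossless.
Dependency preservation: A3, A4 → A1, A2; A1, A2, A3 → A4; A2 → A1, A3; A1 → A3 are not contained in any single fragment, but the restricted closure of each left-hand side across the fragments still reaches the right-hand side; the remaining FDs each lie inside some fragment. All dependencies are preserved.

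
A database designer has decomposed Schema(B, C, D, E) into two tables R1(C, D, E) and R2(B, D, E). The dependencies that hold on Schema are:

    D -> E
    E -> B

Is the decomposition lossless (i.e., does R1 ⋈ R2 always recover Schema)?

Common attributes: R1 ∩ R2 = {D, E}.
Closure of {D, E}: E → B applies, adding B. So (D, E)⁺ = {B, D, E}.
This closure contains every attribute of R2, so R1 ∩ R2 → R2. The join is lossless.

Yes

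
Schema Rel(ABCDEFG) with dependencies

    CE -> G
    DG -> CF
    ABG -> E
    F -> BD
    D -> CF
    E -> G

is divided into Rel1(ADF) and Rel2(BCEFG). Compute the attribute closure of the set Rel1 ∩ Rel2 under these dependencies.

BCDF

Rel1 ∩ Rel2 = {F}.
F → BD applies, adding BD
D → CF applies, adding C
Closure: {BCDF}.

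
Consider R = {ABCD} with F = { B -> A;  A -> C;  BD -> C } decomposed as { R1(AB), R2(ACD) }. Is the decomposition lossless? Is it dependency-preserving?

Lossless test: (A)⁺ = {AC}, which is a superkey of neither fragment — lossy.
Dependency preservation: BD → C is not contained in any single fragment, but the restricted closure of its left-hand side across the fragments still reaches the right-hand side; the remaining FDs each lie inside some fragment. All dependencies are preserved.

lossy but dependency-preserving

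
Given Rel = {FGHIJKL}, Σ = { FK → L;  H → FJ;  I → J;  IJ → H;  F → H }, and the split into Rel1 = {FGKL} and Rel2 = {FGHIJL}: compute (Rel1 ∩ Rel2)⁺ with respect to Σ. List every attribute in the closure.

FGHJL

Rel1 ∩ Rel2 = {FGL}.
F → H applies, adding H
H → FJ applies, adding J
Closure: {FGHJL}.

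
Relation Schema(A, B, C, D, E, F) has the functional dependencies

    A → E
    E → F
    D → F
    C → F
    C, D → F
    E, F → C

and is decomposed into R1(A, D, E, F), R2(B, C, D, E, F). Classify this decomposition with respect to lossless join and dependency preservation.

Lossless test: (D, E, F)⁺ = {C, D, E, F}, which is a superkey of neither fragment — lossy.
Dependency preservation: every FD's attributes lie within a single fragment, so each can be enforced locally — preserved.

lossy but dependency-preserving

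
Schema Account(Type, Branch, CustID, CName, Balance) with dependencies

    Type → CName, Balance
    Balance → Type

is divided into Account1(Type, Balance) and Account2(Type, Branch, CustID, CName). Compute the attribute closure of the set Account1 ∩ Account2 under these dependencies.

Account1 ∩ Account2 = {Type}.
Type → CName, Balance applies, adding CName, Balance
Closure: {Type, CName, Balance}.

Type, CName, Balance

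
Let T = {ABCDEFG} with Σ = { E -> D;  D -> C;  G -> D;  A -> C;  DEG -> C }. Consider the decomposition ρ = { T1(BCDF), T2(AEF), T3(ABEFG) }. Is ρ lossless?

Chase test. Columns are ABCDEFG; row i has aⱼ where attribute j ∈ Ti, else bᵢⱼ.
Initial tableau (one row per fragment):
  row 1: b11 a2 a3 a4 b15 a6 b17
  row 2: a1 b22 b23 b24 a5 a6 b27
  row 3: a1 a2 b33 b34 a5 a6 a7
Rows 2 and 3 agree on E; apply E→D and equate their D entries.
Rows 2 and 3 agree on D; apply D→C and equate their C entries.
No row becomes fully distinguished — the join is lossy.

No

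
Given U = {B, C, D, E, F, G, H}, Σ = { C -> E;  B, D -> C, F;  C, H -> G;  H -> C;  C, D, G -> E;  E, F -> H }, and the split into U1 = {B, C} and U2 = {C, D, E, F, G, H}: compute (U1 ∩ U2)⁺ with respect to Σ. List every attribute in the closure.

C, E

U1 ∩ U2 = {C}.
C → E applies, adding E
Closure: {C, E}.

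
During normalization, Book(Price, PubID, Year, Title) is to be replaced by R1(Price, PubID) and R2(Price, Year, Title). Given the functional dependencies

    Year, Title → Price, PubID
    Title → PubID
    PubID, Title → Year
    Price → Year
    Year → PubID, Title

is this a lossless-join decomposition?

Common attributes: R1 ∩ R2 = {Price}.
Closure of {Price}: Price → Year applies, adding Year; Year → PubID, Title applies, adding PubID, Title. So (Price)⁺ = {Price, PubID, Year, Title}.
This closure contains every attribute of R1, so R1 ∩ R2 → R1. The join is lossless.

Yes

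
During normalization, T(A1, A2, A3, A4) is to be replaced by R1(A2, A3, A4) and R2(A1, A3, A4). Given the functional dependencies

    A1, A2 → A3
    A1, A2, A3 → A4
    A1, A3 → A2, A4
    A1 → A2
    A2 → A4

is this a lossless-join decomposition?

Common attributes: R1 ∩ R2 = {A3, A4}.
No dependency enlarges {A3, A4}, so (A3, A4)⁺ = {A3, A4}.
The closure contains neither all of R1 = {A2, A3, A4} nor all of R2 = {A1, A3, A4}, so the common attributes are not a superkey of either fragment. The join is lossy.

No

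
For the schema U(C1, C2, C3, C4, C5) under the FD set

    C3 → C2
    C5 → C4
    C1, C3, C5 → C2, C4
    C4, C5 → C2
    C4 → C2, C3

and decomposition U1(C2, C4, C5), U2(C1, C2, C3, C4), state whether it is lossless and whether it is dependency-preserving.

lossy but dependency-preserving

Lossless test: (C2, C4)⁺ = {C2, C3, C4}, which is a superkey of neither fragment — lossy.
Dependency preservation: C1, C3, C5 → C2, C4 is not contained in any single fragment, but the restricted closure of its left-hand side across the fragments still reaches the right-hand side; the remaining FDs each lie inside some fragment. All dependencies are preserved.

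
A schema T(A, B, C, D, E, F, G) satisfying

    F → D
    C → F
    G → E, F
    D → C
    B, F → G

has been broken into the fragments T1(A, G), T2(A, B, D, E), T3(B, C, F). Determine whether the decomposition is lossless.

No

Chase test. Columns are A, B, C, D, E, F, G; row i has aⱼ where attribute j ∈ Ti, else bᵢⱼ.
Initial tableau (one row per fragment):
  row 1: a1 b12 b13 b14 b15 b16 a7
  row 2: a1 a2 b23 a4 a5 b26 b27
  row 3: b31 a2 a3 b34 b35 a6 b37
No row becomes fully distinguished — the join is lossy.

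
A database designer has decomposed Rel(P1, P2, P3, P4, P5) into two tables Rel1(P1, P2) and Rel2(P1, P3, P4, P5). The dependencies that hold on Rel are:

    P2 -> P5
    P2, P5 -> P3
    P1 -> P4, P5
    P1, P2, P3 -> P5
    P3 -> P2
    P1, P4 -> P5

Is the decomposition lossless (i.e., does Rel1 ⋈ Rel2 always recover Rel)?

No

Common attributes: Rel1 ∩ Rel2 = {P1}.
Closure of {P1}: P1 → P4, P5 applies, adding P4, P5. So (P1)⁺ = {P1, P4, P5}.
The closure contains neither all of Rel1 = {P1, P2} nor all of Rel2 = {P1, P3, P4, P5}, so the common attributes are not a superkey of either fragment. The join is lossy.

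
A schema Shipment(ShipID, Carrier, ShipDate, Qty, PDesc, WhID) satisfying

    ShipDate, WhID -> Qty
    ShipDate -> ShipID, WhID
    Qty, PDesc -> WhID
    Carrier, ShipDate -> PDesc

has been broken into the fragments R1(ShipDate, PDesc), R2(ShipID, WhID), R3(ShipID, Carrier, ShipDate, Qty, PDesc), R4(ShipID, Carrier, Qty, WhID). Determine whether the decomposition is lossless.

Chase test. Columns are ShipID, Carrier, ShipDate, Qty, PDesc, WhID; row i has aⱼ where attribute j ∈ Ri, else bᵢⱼ.
Initial tableau (one row per fragment):
  row 1: b11 b12 a3 b14 a5 b16
  row 2: a1 b22 b23 b24 b25 a6
  row 3: a1 a2 a3 a4 a5 b36
  row 4: a1 a2 b43 a4 b45 a6
Rows 1 and 3 agree on ShipDate; apply ShipDate→ShipID, WhID and equate their ShipID, WhID entries.
Rows 1 and 3 agree on ShipDate, WhID; apply ShipDate, WhID→Qty and equate their Qty entries.
No row becomes fully distinguished — the join is lossy.

No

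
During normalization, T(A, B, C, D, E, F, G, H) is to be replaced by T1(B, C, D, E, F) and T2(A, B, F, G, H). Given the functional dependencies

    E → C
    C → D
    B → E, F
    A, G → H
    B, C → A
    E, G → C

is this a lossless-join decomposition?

Common attributes: T1 ∩ T2 = {B, F}.
Closure of {B, F}: B → E, F applies, adding E; E → C applies, adding C; C → D applies, adding D; B, C → A applies, adding A. So (B, F)⁺ = {A, B, C, D, E, F}.
This closure contains every attribute of T1, so T1 ∩ T2 → T1. The join is lossless.

Yes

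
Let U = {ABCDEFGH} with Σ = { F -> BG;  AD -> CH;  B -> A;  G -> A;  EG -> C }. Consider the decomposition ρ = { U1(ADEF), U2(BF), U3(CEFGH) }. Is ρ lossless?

No

Chase test. Columns are ABCDEFGH; row i has aⱼ where attribute j ∈ Ui, else bᵢⱼ.
Initial tableau (one row per fragment):
  row 1: a1 b12 b13 a4 a5 a6 b17 b18
  row 2: b21 a2 b23 b24 b25 a6 b27 b28
  row 3: b31 b32 a3 b34 a5 a6 a7 a8
Rows 1 and 2 agree on F; apply F→BG and equate their BG entries.
Rows 1 and 3 agree on F; apply F→BG and equate their BG entries.
Rows 1 and 2 agree on B; apply B→A and equate their A entries.
Rows 1 and 3 agree on B; apply B→A and equate their A entries.
Rows 1 and 3 agree on EG; apply EG→C and equate their C entries.
No row becomes fully distinguished — the join is lossy.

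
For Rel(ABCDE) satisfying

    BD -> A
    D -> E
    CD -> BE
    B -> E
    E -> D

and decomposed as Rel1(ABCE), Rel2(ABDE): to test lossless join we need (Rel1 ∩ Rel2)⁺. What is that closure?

ABDE

Rel1 ∩ Rel2 = {ABE}.
E → D applies, adding D
Closure: {ABDE}.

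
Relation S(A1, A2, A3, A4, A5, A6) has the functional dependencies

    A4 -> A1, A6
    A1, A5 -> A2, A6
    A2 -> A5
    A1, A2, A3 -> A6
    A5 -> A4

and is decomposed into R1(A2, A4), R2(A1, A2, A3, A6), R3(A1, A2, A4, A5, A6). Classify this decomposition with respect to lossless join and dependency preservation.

lossless and dependency-preserving

Lossless test (chase): Rows 1 and 3 agree on A4; apply A4→A1, A6 and equate their A1, A6 entries. Rows 1 and 2 agree on A2; apply A2→A5 and equate their A5 entries. Rows 1 and 3 agree on A2; apply A2→A5 and equate their A5 entries. Rows 1 and 2 agree on A5; apply A5→A4 and equate their A4 entries. Row 2 is now all distinguished symbols — the join is lossless.
Dependency preservation: every FD's attributes lie within a single fragment, so each can be enforced locally — preserved.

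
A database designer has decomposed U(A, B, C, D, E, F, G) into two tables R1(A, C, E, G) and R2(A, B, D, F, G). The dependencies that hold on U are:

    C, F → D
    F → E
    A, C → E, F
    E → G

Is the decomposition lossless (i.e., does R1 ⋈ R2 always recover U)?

No

Common attributes: R1 ∩ R2 = {A, G}.
No dependency enlarges {A, G}, so (A, G)⁺ = {A, G}.
The closure contains neither all of R1 = {A, C, E, G} nor all of R2 = {A, B, D, F, G}, so the common attributes are not a superkey of either fragment. The join is lossy.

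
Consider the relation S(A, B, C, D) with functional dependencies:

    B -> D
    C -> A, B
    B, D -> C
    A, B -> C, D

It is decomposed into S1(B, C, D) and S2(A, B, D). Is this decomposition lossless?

Common attributes: S1 ∩ S2 = {B, D}.
Closure of {B, D}: B, D → C applies, adding C; C → A, B applies, adding A. So (B, D)⁺ = {A, B, C, D}.
This closure contains every attribute of S1, so S1 ∩ S2 → S1. The join is lossless.

Yes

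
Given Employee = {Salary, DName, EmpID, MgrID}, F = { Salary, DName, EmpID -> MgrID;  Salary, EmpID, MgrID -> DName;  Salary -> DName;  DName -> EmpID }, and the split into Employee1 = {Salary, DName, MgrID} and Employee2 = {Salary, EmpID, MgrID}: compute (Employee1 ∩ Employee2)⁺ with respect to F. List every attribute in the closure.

Employee1 ∩ Employee2 = {Salary, MgrID}.
Salary → DName applies, adding DName
DName → EmpID applies, adding EmpID
Closure: {Salary, DName, EmpID, MgrID}.

Salary, DName, EmpID, MgrID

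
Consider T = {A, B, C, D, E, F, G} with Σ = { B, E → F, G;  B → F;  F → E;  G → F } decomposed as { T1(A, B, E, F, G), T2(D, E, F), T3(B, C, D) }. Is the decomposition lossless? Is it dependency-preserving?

lossy but dependency-preserving

Lossless test (chase): Rows 1 and 3 agree on B; apply B→F and equate their F entries. Rows 1 and 3 agree on F; apply F→E and equate their E entries. Rows 1 and 3 agree on B, E; apply B, E→F, G and equate their F, G entries. No row becomes fully distinguished — the join is lossy.
Dependency preservation: every FD's attributes lie within a single fragment, so each can be enforced locally — preserved.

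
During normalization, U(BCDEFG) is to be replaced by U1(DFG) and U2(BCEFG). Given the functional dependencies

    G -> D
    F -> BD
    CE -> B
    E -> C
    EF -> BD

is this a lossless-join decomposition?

Common attributes: U1 ∩ U2 = {FG}.
Closure of {FG}: G → D applies, adding D; F → BD applies, adding B. So (FG)⁺ = {BDFG}.
This closure contains every attribute of U1, so U1 ∩ U2 → U1. The join is lossless.

Yes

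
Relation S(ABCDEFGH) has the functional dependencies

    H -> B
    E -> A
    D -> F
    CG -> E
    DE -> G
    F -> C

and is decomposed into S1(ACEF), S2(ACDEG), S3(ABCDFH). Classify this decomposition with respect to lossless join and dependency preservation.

Lossless test (chase): Rows 2 and 3 agree on D; apply D→F and equate their F entries. No row becomes fully distinguished — the join is lossy.
Dependency preservation: every FD's attributes lie within a single fragment, so each can be enforced locally — preserved.

lossy but dependency-preserving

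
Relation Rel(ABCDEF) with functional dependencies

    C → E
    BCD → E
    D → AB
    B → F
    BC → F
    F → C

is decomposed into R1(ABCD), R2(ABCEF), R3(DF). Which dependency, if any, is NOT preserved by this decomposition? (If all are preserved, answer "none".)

C → E lies within R2.
BCD → E: restricted closure across fragments reaches E.
D → AB lies within R1.
B → F lies within R2.
BC → F lies within R2.
F → C lies within R2.
Every dependency is enforceable on the fragments, so the decomposition is dependency-preserving.

none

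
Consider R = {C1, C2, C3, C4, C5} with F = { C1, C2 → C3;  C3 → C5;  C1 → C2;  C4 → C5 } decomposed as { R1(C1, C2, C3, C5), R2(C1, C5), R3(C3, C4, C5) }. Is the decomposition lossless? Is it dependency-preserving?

lossy but dependency-preserving

Lossless test (chase): Rows 1 and 2 agree on C1; apply C1→C2 and equate their C2 entries. Rows 1 and 2 agree on C1, C2; apply C1, C2→C3 and equate their C3 entries. No row becomes fully distinguished — the join is lossy.
Dependency preservation: every FD's attributes lie within a single fragment, so each can be enforced locally — preserved.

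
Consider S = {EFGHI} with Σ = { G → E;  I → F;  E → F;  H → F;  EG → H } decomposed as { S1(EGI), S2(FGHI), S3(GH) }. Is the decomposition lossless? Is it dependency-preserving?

lossless but not dependency-preserving

Lossless test (chase): Rows 1 and 2 agree on G; apply G→E and equate their E entries. Rows 1 and 3 agree on G; apply G→E and equate their E entries. Rows 1 and 2 agree on I; apply I→F and equate their F entries. Rows 1 and 3 agree on E; apply E→F and equate their F entries. Rows 1 and 2 agree on EG; apply EG→H and equate their H entries. Row 1 is now all distinguished symbols — the join is lossless.
Dependency preservation: the restricted closure of {E} across the fragments never reaches {F}, so E → F cannot be enforced without a join — not preserved.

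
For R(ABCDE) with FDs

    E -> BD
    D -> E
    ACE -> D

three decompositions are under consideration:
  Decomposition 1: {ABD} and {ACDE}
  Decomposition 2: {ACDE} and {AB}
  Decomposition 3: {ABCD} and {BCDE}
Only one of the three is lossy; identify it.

Decomposition 2

Decomposition 1: common = {AD}, closure = {ABDE} → lossless.
Decomposition 2: common = {A}, closure = {A} → lossy.
Decomposition 3: common = {BCD}, closure = {BCDE} → lossless.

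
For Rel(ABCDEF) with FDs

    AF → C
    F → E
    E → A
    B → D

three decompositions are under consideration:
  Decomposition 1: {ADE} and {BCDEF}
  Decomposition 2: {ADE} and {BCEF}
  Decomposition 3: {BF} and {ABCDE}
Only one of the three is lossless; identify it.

Decomposition 1: common = {DE}, closure = {ADE} → lossless.
Decomposition 2: common = {E}, closure = {AE} → lossy.
Decomposition 3: common = {B}, closure = {BD} → lossy.

Decomposition 1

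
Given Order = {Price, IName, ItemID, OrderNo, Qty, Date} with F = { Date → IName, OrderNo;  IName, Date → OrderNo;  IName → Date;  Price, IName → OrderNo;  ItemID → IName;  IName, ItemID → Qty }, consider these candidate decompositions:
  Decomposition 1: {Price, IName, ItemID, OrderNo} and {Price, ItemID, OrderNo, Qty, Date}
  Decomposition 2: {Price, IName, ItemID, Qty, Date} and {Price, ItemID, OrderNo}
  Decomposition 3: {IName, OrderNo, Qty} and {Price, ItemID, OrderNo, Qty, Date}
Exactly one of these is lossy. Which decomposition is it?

Decomposition 3

Decomposition 1: common = {Price, ItemID, OrderNo}, closure = {Price, IName, ItemID, OrderNo, Qty, Date} → lossless.
Decomposition 2: common = {Price, ItemID}, closure = {Price, IName, ItemID, OrderNo, Qty, Date} → lossless.
Decomposition 3: common = {OrderNo, Qty}, closure = {OrderNo, Qty} → lossy.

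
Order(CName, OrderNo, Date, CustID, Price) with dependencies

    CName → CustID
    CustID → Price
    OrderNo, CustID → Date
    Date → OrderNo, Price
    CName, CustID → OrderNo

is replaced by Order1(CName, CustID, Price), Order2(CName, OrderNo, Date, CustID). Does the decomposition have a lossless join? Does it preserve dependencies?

lossless but not dependency-preserving

Lossless test: (CName, CustID)⁺ = {CName, OrderNo, Date, CustID, Price}, which contains all of one fragment — lossless.
Dependency preservation: the restricted closure of {Date} across the fragments never reaches {OrderNo, Price}, so Date → OrderNo, Price cannot be enforced without a join — not preserved.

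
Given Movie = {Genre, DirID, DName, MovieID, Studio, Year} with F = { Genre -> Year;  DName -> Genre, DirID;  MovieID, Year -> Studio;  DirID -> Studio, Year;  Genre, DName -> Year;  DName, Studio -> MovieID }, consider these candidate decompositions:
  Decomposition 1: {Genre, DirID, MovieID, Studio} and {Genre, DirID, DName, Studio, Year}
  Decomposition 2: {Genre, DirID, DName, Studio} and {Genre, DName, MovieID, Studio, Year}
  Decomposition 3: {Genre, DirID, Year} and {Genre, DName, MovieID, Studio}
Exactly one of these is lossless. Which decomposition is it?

Decomposition 1: common = {Genre, DirID, Studio}, closure = {Genre, DirID, Studio, Year} → lossy.
Decomposition 2: common = {Genre, DName, Studio}, closure = {Genre, DirID, DName, MovieID, Studio, Year} → lossless.
Decomposition 3: common = {Genre}, closure = {Genre, Year} → lossy.

Decomposition 2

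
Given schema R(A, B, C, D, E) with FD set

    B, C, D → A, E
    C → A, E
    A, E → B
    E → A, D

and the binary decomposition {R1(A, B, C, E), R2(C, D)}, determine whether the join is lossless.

Yes

Common attributes: R1 ∩ R2 = {C}.
Closure of {C}: C → A, E applies, adding A, E; A, E → B applies, adding B; E → A, D applies, adding D. So (C)⁺ = {A, B, C, D, E}.
This closure contains every attribute of R1, so R1 ∩ R2 → R1. The join is lossless.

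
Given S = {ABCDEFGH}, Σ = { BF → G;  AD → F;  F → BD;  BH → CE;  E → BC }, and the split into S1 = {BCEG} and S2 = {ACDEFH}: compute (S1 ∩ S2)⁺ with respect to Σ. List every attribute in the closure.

BCE

S1 ∩ S2 = {CE}.
E → BC applies, adding B
Closure: {BCE}.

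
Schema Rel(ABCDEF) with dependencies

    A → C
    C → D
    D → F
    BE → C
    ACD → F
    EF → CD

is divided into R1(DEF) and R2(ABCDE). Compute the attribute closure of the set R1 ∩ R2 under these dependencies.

CDEF

R1 ∩ R2 = {DE}.
D → F applies, adding F
EF → CD applies, adding C
Closure: {CDEF}.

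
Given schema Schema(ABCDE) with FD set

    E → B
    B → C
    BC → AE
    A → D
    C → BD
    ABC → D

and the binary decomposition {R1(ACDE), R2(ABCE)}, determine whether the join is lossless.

Yes

Common attributes: R1 ∩ R2 = {ACE}.
Closure of {ACE}: E → B applies, adding B; A → D applies, adding D. So (ACE)⁺ = {ABCDE}.
This closure contains every attribute of R1, so R1 ∩ R2 → R1. The join is lossless.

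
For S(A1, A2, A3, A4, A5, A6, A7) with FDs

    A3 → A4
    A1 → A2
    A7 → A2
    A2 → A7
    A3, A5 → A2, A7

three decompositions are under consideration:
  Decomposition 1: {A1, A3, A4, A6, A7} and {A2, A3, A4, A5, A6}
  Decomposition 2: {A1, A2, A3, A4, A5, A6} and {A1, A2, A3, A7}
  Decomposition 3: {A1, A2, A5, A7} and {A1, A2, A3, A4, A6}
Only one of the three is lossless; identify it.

Decomposition 2

Decomposition 1: common = {A3, A4, A6}, closure = {A3, A4, A6} → lossy.
Decomposition 2: common = {A1, A2, A3}, closure = {A1, A2, A3, A4, A7} → lossless.
Decomposition 3: common = {A1, A2}, closure = {A1, A2, A7} → lossy.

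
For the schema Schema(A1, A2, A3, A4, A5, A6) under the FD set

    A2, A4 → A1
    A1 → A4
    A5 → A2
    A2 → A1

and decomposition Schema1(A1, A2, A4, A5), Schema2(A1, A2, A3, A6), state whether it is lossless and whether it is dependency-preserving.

Lossless test: (A1, A2)⁺ = {A1, A2, A4}, which is a superkey of neither fragment — lossy.
Dependency preservation: every FD's attributes lie within a single fragment, so each can be enforced locally — preserved.

lossy but dependency-preserving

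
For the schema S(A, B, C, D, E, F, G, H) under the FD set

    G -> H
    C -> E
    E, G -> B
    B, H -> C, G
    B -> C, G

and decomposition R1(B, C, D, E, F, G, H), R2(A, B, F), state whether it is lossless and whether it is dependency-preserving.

Lossless test: (B, F)⁺ = {B, C, E, F, G, H}, which is a superkey of neither fragment — lossy.
Dependency preservation: every FD's attributes lie within a single fragment, so each can be enforced locally — preserved.

lossy but dependency-preserving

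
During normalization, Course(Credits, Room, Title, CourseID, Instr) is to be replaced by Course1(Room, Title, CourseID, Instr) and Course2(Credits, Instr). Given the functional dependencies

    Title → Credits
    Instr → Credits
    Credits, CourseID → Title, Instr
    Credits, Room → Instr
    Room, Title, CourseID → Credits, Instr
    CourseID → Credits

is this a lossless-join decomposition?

Common attributes: Course1 ∩ Course2 = {Instr}.
Closure of {Instr}: Instr → Credits applies, adding Credits. So (Instr)⁺ = {Credits, Instr}.
This closure contains every attribute of Course2, so Course1 ∩ Course2 → Course2. The join is lossless.

Yes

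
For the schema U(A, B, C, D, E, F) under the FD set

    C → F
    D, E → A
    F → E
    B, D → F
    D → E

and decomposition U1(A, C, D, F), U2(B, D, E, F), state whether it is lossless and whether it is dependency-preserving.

Lossless test: (D, F)⁺ = {A, D, E, F}, which is a superkey of neither fragment — lossy.
Dependency preservation: D, E → A is not contained in any single fragment, but the restricted closure of its left-hand side across the fragments still reaches the right-hand side; the remaining FDs each lie inside some fragment. All dependencies are preserved.

lossy but dependency-preserving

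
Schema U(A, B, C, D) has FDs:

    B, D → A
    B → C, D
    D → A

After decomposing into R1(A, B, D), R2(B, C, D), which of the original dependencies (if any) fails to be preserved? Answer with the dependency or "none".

none

B, D → A lies within R1.
B → C, D lies within R2.
D → A lies within R1.
Every dependency is enforceable on the fragments, so the decomposition is dependency-preserving.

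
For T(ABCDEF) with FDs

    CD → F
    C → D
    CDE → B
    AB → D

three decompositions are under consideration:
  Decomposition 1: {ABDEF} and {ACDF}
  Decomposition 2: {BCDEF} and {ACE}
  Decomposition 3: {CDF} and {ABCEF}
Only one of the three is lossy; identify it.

Decomposition 1: common = {ADF}, closure = {ADF} → lossy.
Decomposition 2: common = {CE}, closure = {BCDEF} → lossless.
Decomposition 3: common = {CF}, closure = {CDF} → lossless.

Decomposition 1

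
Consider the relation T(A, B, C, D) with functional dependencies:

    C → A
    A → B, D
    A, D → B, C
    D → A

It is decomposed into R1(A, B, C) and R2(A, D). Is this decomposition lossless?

Yes

Common attributes: R1 ∩ R2 = {A}.
Closure of {A}: A → B, D applies, adding B, D; A, D → B, C applies, adding C. So (A)⁺ = {A, B, C, D}.
This closure contains every attribute of R1, so R1 ∩ R2 → R1. The join is lossless.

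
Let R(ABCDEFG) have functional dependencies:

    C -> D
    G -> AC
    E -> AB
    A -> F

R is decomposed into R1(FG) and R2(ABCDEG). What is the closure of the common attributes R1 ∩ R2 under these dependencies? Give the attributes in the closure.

R1 ∩ R2 = {G}.
G → AC applies, adding AC
A → F applies, adding F
C → D applies, adding D
Closure: {ACDFG}.

ACDFG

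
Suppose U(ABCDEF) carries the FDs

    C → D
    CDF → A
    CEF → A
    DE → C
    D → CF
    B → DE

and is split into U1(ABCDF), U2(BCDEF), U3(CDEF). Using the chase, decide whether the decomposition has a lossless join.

Chase test. Columns are ABCDEF; row i has aⱼ where attribute j ∈ Ui, else bᵢⱼ.
Initial tableau (one row per fragment):
  row 1: a1 a2 a3 a4 b15 a6
  row 2: b21 a2 a3 a4 a5 a6
  row 3: b31 b32 a3 a4 a5 a6
Rows 1 and 2 agree on CDF; apply CDF→A and equate their A entries.
Rows 1 and 3 agree on CDF; apply CDF→A and equate their A entries.
Rows 1 and 2 agree on B; apply B→DE and equate their DE entries.
Row 1 is now all distinguished symbols — the join is lossless.

Yes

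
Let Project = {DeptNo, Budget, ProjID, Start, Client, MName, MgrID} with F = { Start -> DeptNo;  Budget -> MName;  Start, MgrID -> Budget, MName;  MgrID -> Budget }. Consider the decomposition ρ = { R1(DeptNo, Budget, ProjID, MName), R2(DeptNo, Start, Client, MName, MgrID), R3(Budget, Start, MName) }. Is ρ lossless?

No

Chase test. Columns are DeptNo, Budget, ProjID, Start, Client, MName, MgrID; row i has aⱼ where attribute j ∈ Ri, else bᵢⱼ.
Initial tableau (one row per fragment):
  row 1: a1 a2 a3 b14 b15 a6 b17
  row 2: a1 b22 b23 a4 a5 a6 a7
  row 3: b31 a2 b33 a4 b35 a6 b37
Rows 2 and 3 agree on Start; apply Start→DeptNo and equate their DeptNo entries.
No row becomes fully distinguished — the join is lossy.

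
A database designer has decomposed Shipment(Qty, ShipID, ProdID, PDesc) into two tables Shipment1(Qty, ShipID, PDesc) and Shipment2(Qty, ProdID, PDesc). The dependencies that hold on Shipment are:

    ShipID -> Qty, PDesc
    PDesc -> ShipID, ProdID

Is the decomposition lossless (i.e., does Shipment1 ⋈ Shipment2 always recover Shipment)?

Common attributes: Shipment1 ∩ Shipment2 = {Qty, PDesc}.
Closure of {Qty, PDesc}: PDesc → ShipID, ProdID applies, adding ShipID, ProdID. So (Qty, PDesc)⁺ = {Qty, ShipID, ProdID, PDesc}.
This closure contains every attribute of Shipment1, so Shipment1 ∩ Shipment2 → Shipment1. The join is lossless.

Yes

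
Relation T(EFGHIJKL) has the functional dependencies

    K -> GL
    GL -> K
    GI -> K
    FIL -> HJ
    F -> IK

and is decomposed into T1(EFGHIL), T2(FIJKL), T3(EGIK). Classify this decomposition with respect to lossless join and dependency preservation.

lossless but not dependency-preserving

Lossless test (chase): Rows 2 and 3 agree on K; apply K→GL and equate their GL entries. Rows 1 and 2 agree on GL; apply GL→K and equate their K entries. Rows 1 and 2 agree on FIL; apply FIL→HJ and equate their HJ entries. Row 1 is now all distinguished symbols — the join is lossless.
Dependency preservation: the restricted closure of {GL} across the fragments never reaches {K}, so GL → K cannot be enforced without a join — not preserved.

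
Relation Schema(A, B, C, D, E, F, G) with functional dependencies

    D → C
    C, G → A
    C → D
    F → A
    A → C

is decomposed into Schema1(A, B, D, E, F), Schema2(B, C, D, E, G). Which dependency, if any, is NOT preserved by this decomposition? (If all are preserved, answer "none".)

C, G → A

Check C, G → A: no single fragment contains all of {A, C, G}, and the restricted closure of {C, G} across the fragments never reaches {A}.
D → C is preserved.
C → D is preserved.
F → A is preserved.
A → C is preserved.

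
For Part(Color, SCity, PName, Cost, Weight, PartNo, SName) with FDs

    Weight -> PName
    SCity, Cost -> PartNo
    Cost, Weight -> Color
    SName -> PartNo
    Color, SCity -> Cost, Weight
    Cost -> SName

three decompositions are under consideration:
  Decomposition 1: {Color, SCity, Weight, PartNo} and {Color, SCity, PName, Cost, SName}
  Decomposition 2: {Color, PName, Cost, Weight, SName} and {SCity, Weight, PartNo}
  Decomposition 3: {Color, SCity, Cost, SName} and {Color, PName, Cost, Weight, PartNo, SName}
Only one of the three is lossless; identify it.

Decomposition 1

Decomposition 1: common = {Color, SCity}, closure = {Color, SCity, PName, Cost, Weight, PartNo, SName} → lossless.
Decomposition 2: common = {Weight}, closure = {PName, Weight} → lossy.
Decomposition 3: common = {Color, Cost, SName}, closure = {Color, Cost, PartNo, SName} → lossy.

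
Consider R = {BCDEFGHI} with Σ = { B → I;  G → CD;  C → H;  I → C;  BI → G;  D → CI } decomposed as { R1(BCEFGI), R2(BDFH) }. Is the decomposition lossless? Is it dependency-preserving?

Lossless test: (BF)⁺ = {BCDFGHI}, which contains all of one fragment — lossless.
Dependency preservation: the restricted closure of {G} across the fragments never reaches {CD}, so G → CD cannot be enforced without a join — not preserved.

lossless but not dependency-preserving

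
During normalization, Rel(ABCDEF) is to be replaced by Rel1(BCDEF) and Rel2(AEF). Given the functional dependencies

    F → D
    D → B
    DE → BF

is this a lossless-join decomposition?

Common attributes: Rel1 ∩ Rel2 = {EF}.
Closure of {EF}: F → D applies, adding D; D → B applies, adding B. So (EF)⁺ = {BDEF}.
The closure contains neither all of Rel1 = {BCDEF} nor all of Rel2 = {AEF}, so the common attributes are not a superkey of either fragment. The join is lossy.

No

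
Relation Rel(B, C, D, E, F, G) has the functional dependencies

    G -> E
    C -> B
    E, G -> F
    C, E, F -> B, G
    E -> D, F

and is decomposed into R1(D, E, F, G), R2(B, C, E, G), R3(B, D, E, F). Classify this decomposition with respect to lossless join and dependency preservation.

Lossless test (chase): Rows 1 and 2 agree on E, G; apply E, G→F and equate their F entries. Rows 1 and 2 agree on E; apply E→D, F and equate their D, F entries. Row 2 is now all distinguished symbols — the join is lossless.
Dependency preservation: C, E, F → B, G is not contained in any single fragment, but the restricted closure of its left-hand side across the fragments still reaches the right-hand side; the remaining FDs each lie inside some fragment. All dependencies are preserved.

lossless and dependency-preserving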